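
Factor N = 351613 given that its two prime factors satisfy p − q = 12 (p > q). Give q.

587

Since p = q + 12, we have 351613 = q(q + 12), so q² + 12q − 351613 = 0.
Discriminant: 12² + 4·351613 = 144 + 1406452 = 1406596; √1406596 = 1186.
q = (−12 + 1186)/2 = 587, and p = q + 12 = 599.
Check: 587 · 599 = 351613.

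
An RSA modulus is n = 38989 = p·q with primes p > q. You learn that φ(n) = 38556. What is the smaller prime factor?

φ(n) = (p−1)(q−1) = n − (p+q) + 1, so p + q = 38989 − 38556 + 1 = 434.
p and q are the roots of t² − 434t + 38989 = 0.
Discriminant: 434² − 4·38989 = 188356 − 155956 = 32400; √32400 = 180.
q = (434 − 180)/2 = 127, p = (434 + 180)/2 = 307.
Check: 127 · 307 = 38989.

127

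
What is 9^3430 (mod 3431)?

9^1 ≡ 9 (mod 3431)
9^2 ≡ 9^2 = 81 ≡ 81 (mod 3431)
9^4 ≡ 81^2 = 6561 ≡ 3130 (mod 3431)
9^8 ≡ 3130^2 = 9796900 ≡ 1395 (mod 3431)
9^16 ≡ 1395^2 = 1946025 ≡ 648 (mod 3431)
9^32 ≡ 648^2 = 419904 ≡ 1322 (mod 3431)
9^64 ≡ 1322^2 = 1747684 ≡ 1305 (mod 3431)
9^128 ≡ 1305^2 = 1703025 ≡ 1249 (mod 3431)
9^256 ≡ 1249^2 = 1560001 ≡ 2327 (mod 3431)
9^512 ≡ 2327^2 = 5414929 ≡ 811 (mod 3431)
9^1024 ≡ 811^2 = 657721 ≡ 2400 (mod 3431)
9^2048 ≡ 2400^2 = 5760000 ≡ 2782 (mod 3431)
3430 = 2048 + 1024 + 256 + 64 + 32 + 4 + 2 in binary powers of 2.
So 9^3430 ≡ 2782 · 2400 · 2327 · 1305 · 1322 · 3130 · 81 ≡ 2327 (mod 3431).
Since 2327 ≠ 1, base 9 is a Fermat witness: 3431 is composite.

2327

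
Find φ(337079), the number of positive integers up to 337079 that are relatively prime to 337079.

Factor: 337079 = 19 · 113 · 157.
φ(337079) = (19−1) · (113−1) · (157−1) = 18 · 112 · 156 = 314496.

314496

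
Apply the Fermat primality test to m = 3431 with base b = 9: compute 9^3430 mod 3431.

9^1 ≡ 9 (mod 3431)
9^2 ≡ 9^2 = 81 ≡ 81 (mod 3431)
9^4 ≡ 81^2 = 6561 ≡ 3130 (mod 3431)
9^8 ≡ 3130^2 = 9796900 ≡ 1395 (mod 3431)
9^16 ≡ 1395^2 = 1946025 ≡ 648 (mod 3431)
9^32 ≡ 648^2 = 419904 ≡ 1322 (mod 3431)
9^64 ≡ 1322^2 = 1747684 ≡ 1305 (mod 3431)
9^128 ≡ 1305^2 = 1703025 ≡ 1249 (mod 3431)
9^256 ≡ 1249^2 = 1560001 ≡ 2327 (mod 3431)
9^512 ≡ 2327^2 = 5414929 ≡ 811 (mod 3431)
9^1024 ≡ 811^2 = 657721 ≡ 2400 (mod 3431)
9^2048 ≡ 2400^2 = 5760000 ≡ 2782 (mod 3431)
3430 = 2048 + 1024 + 256 + 64 + 32 + 4 + 2 in binary powers of 2.
So 9^3430 ≡ 2782 · 2400 · 2327 · 1305 · 1322 · 3130 · 81 ≡ 2327 (mod 3431).
Since 2327 ≠ 1, base 9 is a Fermat witness: 3431 is composite.

2327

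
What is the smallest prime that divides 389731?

389731 is odd.
Digit sum 31, not divisible by 3.
Ends in 1: not divisible by 5.
7: 389731 = 7·55675 + 6
11: 389731 = 11·35430 + 1
13: 389731 = 13·29979 + 4
17: 389731 = 17·22925 + 6
19: 389731 = 19·20512 + 3
23: 389731 = 23·16944 + 19
29: 389731 = 29·13439

29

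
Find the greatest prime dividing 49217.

49217 = 7 · 7031
7031 = 79 · 89
89 is prime.
So 49217 = 7 · 79 · 89; the largest prime factor is 89.

89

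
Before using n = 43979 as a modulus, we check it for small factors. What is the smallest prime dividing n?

13

43979 is odd.
Digit sum 32, not divisible by 3.
Ends in 9: not divisible by 5.
7: 43979 = 7·6282 + 5
11: 43979 = 11·3998 + 1
13: 43979 = 13·3383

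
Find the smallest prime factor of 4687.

4687 is odd.
Digit sum 25, not divisible by 3.
Ends in 7: not divisible by 5.
7: 4687 = 7·669 + 4
11: 4687 = 11·426 + 1
13: 4687 = 13·360 + 7
17: 4687 = 17·275 + 12
19: 4687 = 19·246 + 13
23: 4687 = 23·203 + 18
29: 4687 = 29·161 + 18
31: 4687 = 31·151 + 6
37: 4687 = 37·126 + 25
41: 4687 = 41·114 + 13
43: 4687 = 43·109

43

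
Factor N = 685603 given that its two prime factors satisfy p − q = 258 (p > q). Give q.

Since p = q + 258, we have 685603 = q(q + 258), so q² + 258q − 685603 = 0.
Discriminant: 258² + 4·685603 = 66564 + 2742412 = 2808976; √2808976 = 1676.
q = (−258 + 1676)/2 = 709, and p = q + 258 = 967.
Check: 709 · 967 = 685603.

709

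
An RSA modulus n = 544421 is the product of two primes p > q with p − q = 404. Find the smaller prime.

Since p = q + 404, we have 544421 = q(q + 404), so q² + 404q − 544421 = 0.
Discriminant: 404² + 4·544421 = 163216 + 2177684 = 2340900; √2340900 = 1530.
q = (−404 + 1530)/2 = 563, and p = q + 404 = 967.
Check: 563 · 967 = 544421.

563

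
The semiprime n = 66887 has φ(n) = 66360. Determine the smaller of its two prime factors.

211

φ(n) = (p−1)(q−1) = n − (p+q) + 1, so p + q = 66887 − 66360 + 1 = 528.
p and q are the roots of t² − 528t + 66887 = 0.
Discriminant: 528² − 4·66887 = 278784 − 267548 = 11236; √11236 = 106.
q = (528 − 106)/2 = 211, p = (528 + 106)/2 = 317.
Check: 211 · 317 = 66887.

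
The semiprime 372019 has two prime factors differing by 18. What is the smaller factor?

Since p = q + 18, we have 372019 = q(q + 18), so q² + 18q − 372019 = 0.
Discriminant: 18² + 4·372019 = 324 + 1488076 = 1488400; √1488400 = 1220.
q = (−18 + 1220)/2 = 601, and p = q + 18 = 619.
Check: 601 · 619 = 372019.

601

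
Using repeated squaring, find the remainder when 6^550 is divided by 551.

310

6^1 ≡ 6 (mod 551)
6^2 ≡ 6^2 = 36 ≡ 36 (mod 551)
6^4 ≡ 36^2 = 1296 ≡ 194 (mod 551)
6^8 ≡ 194^2 = 37636 ≡ 168 (mod 551)
6^16 ≡ 168^2 = 28224 ≡ 123 (mod 551)
6^32 ≡ 123^2 = 15129 ≡ 252 (mod 551)
6^64 ≡ 252^2 = 63504 ≡ 139 (mod 551)
6^128 ≡ 139^2 = 19321 ≡ 36 (mod 551)
6^256 ≡ 36^2 = 1296 ≡ 194 (mod 551)
6^512 ≡ 194^2 = 37636 ≡ 168 (mod 551)
550 = 512 + 32 + 4 + 2 in binary powers of 2.
So 6^550 ≡ 168 · 252 · 194 · 36 ≡ 310 (mod 551).
Since 310 ≠ 1, base 6 is a Fermat witness: 551 is composite.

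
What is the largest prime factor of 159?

53

159 = 3 · 53
53 is prime.
So 159 = 3 · 53; the largest prime factor is 53.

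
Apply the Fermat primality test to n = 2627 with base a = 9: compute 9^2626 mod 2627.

9^1 ≡ 9 (mod 2627)
9^2 ≡ 9^2 = 81 ≡ 81 (mod 2627)
9^4 ≡ 81^2 = 6561 ≡ 1307 (mod 2627)
9^8 ≡ 1307^2 = 1708249 ≡ 699 (mod 2627)
9^16 ≡ 699^2 = 488601 ≡ 2606 (mod 2627)
9^32 ≡ 2606^2 = 6791236 ≡ 441 (mod 2627)
9^64 ≡ 441^2 = 194481 ≡ 83 (mod 2627)
9^128 ≡ 83^2 = 6889 ≡ 1635 (mod 2627)
9^256 ≡ 1635^2 = 2673225 ≡ 1566 (mod 2627)
9^512 ≡ 1566^2 = 2452356 ≡ 1365 (mod 2627)
9^1024 ≡ 1365^2 = 1863225 ≡ 682 (mod 2627)
9^2048 ≡ 682^2 = 465124 ≡ 145 (mod 2627)
2626 = 2048 + 512 + 64 + 2 in binary powers of 2.
So 9^2626 ≡ 145 · 1365 · 83 · 81 ≡ 719 (mod 2627).
Since 719 ≠ 1, base 9 is a Fermat witness: 2627 is composite.

719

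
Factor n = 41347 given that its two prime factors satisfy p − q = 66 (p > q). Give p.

Since p = q + 66, we have 41347 = q(q + 66), so q² + 66q − 41347 = 0.
Discriminant: 66² + 4·41347 = 4356 + 165388 = 169744; √169744 = 412.
q = (−66 + 412)/2 = 173, and p = q + 66 = 239.
Check: 173 · 239 = 41347.

239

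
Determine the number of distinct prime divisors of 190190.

190190 = 2 · 95095
95095 = 5 · 19019
19019 = 7 · 2717
2717 = 11 · 247
247 = 13 · 19
190190 = 2 · 5 · 7 · 11 · 13 · 19, which has 6 distinct prime factors.

6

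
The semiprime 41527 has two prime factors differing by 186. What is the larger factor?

Since p = q + 186, we have 41527 = q(q + 186), so q² + 186q − 41527 = 0.
Discriminant: 186² + 4·41527 = 34596 + 166108 = 200704; √200704 = 448.
q = (−186 + 448)/2 = 131, and p = q + 186 = 317.
Check: 131 · 317 = 41527.

317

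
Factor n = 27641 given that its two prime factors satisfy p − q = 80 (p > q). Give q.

131

Since p = q + 80, we have 27641 = q(q + 80), so q² + 80q − 27641 = 0.
Discriminant: 80² + 4·27641 = 6400 + 110564 = 116964; √116964 = 342.
q = (−80 + 342)/2 = 131, and p = q + 80 = 211.
Check: 131 · 211 = 27641.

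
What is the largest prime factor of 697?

697 = 17 · 41
41 is prime.
So 697 = 17 · 41; the largest prime factor is 41.

41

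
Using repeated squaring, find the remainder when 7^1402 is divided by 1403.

7^1 ≡ 7 (mod 1403)
7^2 ≡ 7^2 = 49 ≡ 49 (mod 1403)
7^4 ≡ 49^2 = 2401 ≡ 998 (mod 1403)
7^8 ≡ 998^2 = 996004 ≡ 1277 (mod 1403)
7^16 ≡ 1277^2 = 1630729 ≡ 443 (mod 1403)
7^32 ≡ 443^2 = 196249 ≡ 1232 (mod 1403)
7^64 ≡ 1232^2 = 1517824 ≡ 1181 (mod 1403)
7^128 ≡ 1181^2 = 1394761 ≡ 179 (mod 1403)
7^256 ≡ 179^2 = 32041 ≡ 1175 (mod 1403)
7^512 ≡ 1175^2 = 1380625 ≡ 73 (mod 1403)
7^1024 ≡ 73^2 = 5329 ≡ 1120 (mod 1403)
1402 = 1024 + 256 + 64 + 32 + 16 + 8 + 2 in binary powers of 2.
So 7^1402 ≡ 1120 · 1175 · 1181 · 1232 · 443 · 1277 · 49 ≡ 351 (mod 1403).
Since 351 ≠ 1, base 7 is a Fermat witness: 1403 is composite.

351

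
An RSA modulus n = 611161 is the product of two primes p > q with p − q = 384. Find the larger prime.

997

Since p = q + 384, we have 611161 = q(q + 384), so q² + 384q − 611161 = 0.
Discriminant: 384² + 4·611161 = 147456 + 2444644 = 2592100; √2592100 = 1610.
q = (−384 + 1610)/2 = 613, and p = q + 384 = 997.
Check: 613 · 997 = 611161.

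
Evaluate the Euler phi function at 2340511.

Factor: 2340511 = 67 · 181 · 193.
φ(2340511) = (67−1) · (181−1) · (193−1) = 66 · 180 · 192 = 2280960.

2280960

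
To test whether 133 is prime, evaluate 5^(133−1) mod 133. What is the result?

64

5^1 ≡ 5 (mod 133)
5^2 ≡ 5^2 = 25 ≡ 25 (mod 133)
5^4 ≡ 25^2 = 625 ≡ 93 (mod 133)
5^8 ≡ 93^2 = 8649 ≡ 4 (mod 133)
5^16 ≡ 4^2 = 16 ≡ 16 (mod 133)
5^32 ≡ 16^2 = 256 ≡ 123 (mod 133)
5^64 ≡ 123^2 = 15129 ≡ 100 (mod 133)
5^128 ≡ 100^2 = 10000 ≡ 25 (mod 133)
132 = 128 + 4 in binary powers of 2.
So 5^132 ≡ 25 · 93 ≡ 64 (mod 133).
Since 64 ≠ 1, base 5 is a Fermat witness: 133 is composite.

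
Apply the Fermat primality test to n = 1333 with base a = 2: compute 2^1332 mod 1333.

2^1 ≡ 2 (mod 1333)
2^2 ≡ 2^2 = 4 ≡ 4 (mod 1333)
2^4 ≡ 4^2 = 16 ≡ 16 (mod 1333)
2^8 ≡ 16^2 = 256 ≡ 256 (mod 1333)
2^16 ≡ 256^2 = 65536 ≡ 219 (mod 1333)
2^32 ≡ 219^2 = 47961 ≡ 1306 (mod 1333)
2^64 ≡ 1306^2 = 1705636 ≡ 729 (mod 1333)
2^128 ≡ 729^2 = 531441 ≡ 907 (mod 1333)
2^256 ≡ 907^2 = 822649 ≡ 188 (mod 1333)
2^512 ≡ 188^2 = 35344 ≡ 686 (mod 1333)
2^1024 ≡ 686^2 = 470596 ≡ 47 (mod 1333)
1332 = 1024 + 256 + 32 + 16 + 4 in binary powers of 2.
So 2^1332 ≡ 47 · 188 · 1306 · 219 · 16 ≡ 4 (mod 1333).
Since 4 ≠ 1, base 2 is a Fermat witness: 1333 is composite.

4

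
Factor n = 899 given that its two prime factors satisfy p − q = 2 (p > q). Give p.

Since p = q + 2, we have 899 = q(q + 2), so q² + 2q − 899 = 0.
Discriminant: 2² + 4·899 = 4 + 3596 = 3600; √3600 = 60.
q = (−2 + 60)/2 = 29, and p = q + 2 = 31.
Check: 29 · 31 = 899.

31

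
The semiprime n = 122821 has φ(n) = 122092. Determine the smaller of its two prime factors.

φ(n) = (p−1)(q−1) = n − (p+q) + 1, so p + q = 122821 − 122092 + 1 = 730.
p and q are the roots of t² − 730t + 122821 = 0.
Discriminant: 730² − 4·122821 = 532900 − 491284 = 41616; √41616 = 204.
q = (730 − 204)/2 = 263, p = (730 + 204)/2 = 467.
Check: 263 · 467 = 122821.

263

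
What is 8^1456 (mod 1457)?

1093

8^1 ≡ 8 (mod 1457)
8^2 ≡ 8^2 = 64 ≡ 64 (mod 1457)
8^4 ≡ 64^2 = 4096 ≡ 1182 (mod 1457)
8^8 ≡ 1182^2 = 1397124 ≡ 1318 (mod 1457)
8^16 ≡ 1318^2 = 1737124 ≡ 380 (mod 1457)
8^32 ≡ 380^2 = 144400 ≡ 157 (mod 1457)
8^64 ≡ 157^2 = 24649 ≡ 1337 (mod 1457)
8^128 ≡ 1337^2 = 1787569 ≡ 1287 (mod 1457)
8^256 ≡ 1287^2 = 1656369 ≡ 1217 (mod 1457)
8^512 ≡ 1217^2 = 1481089 ≡ 777 (mod 1457)
8^1024 ≡ 777^2 = 603729 ≡ 531 (mod 1457)
1456 = 1024 + 256 + 128 + 32 + 16 in binary powers of 2.
So 8^1456 ≡ 531 · 1217 · 1287 · 157 · 380 ≡ 1093 (mod 1457).
Since 1093 ≠ 1, base 8 is a Fermat witness: 1457 is composite.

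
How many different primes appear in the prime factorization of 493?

493 = 17 · 29
493 = 17 · 29, which has 2 distinct prime factors.

2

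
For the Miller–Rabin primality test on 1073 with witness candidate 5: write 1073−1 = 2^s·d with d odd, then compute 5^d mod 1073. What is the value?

1073 − 1 = 1072 = 2^4 · 67, so d = 67.
5^1 ≡ 5 (mod 1073)
5^2 ≡ 5^2 = 25 ≡ 25 (mod 1073)
5^4 ≡ 25^2 = 625 ≡ 625 (mod 1073)
5^8 ≡ 625^2 = 390625 ≡ 53 (mod 1073)
5^16 ≡ 53^2 = 2809 ≡ 663 (mod 1073)
5^32 ≡ 663^2 = 439569 ≡ 712 (mod 1073)
5^64 ≡ 712^2 = 506944 ≡ 488 (mod 1073)
67 = 64 + 2 + 1 in binary powers of 2.
So 5^67 ≡ 488 · 25 · 5 ≡ 912 (mod 1073).
Squaring chain: 912 → 169 → 663 → 712; never reaches −1, so base 5 is a Miller–Rabin witness that 1073 is composite.

912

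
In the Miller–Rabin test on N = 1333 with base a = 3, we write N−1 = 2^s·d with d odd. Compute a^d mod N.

1298

1333 − 1 = 1332 = 2^2 · 333, so d = 333.
3^1 ≡ 3 (mod 1333)
3^2 ≡ 3^2 = 9 ≡ 9 (mod 1333)
3^4 ≡ 9^2 = 81 ≡ 81 (mod 1333)
3^8 ≡ 81^2 = 6561 ≡ 1229 (mod 1333)
3^16 ≡ 1229^2 = 1510441 ≡ 152 (mod 1333)
3^32 ≡ 152^2 = 23104 ≡ 443 (mod 1333)
3^64 ≡ 443^2 = 196249 ≡ 298 (mod 1333)
3^128 ≡ 298^2 = 88804 ≡ 826 (mod 1333)
3^256 ≡ 826^2 = 682276 ≡ 1113 (mod 1333)
333 = 256 + 64 + 8 + 4 + 1 in binary powers of 2.
So 3^333 ≡ 1113 · 298 · 1229 · 81 · 3 ≡ 1298 (mod 1333).
Squaring chain: 1298 → 1225; never reaches −1, so base 3 is a Miller–Rabin witness that 1333 is composite.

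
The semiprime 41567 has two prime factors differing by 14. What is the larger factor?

211

Since p = q + 14, we have 41567 = q(q + 14), so q² + 14q − 41567 = 0.
Discriminant: 14² + 4·41567 = 196 + 166268 = 166464; √166464 = 408.
q = (−14 + 408)/2 = 197, and p = q + 14 = 211.
Check: 197 · 211 = 41567.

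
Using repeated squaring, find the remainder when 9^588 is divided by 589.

140

9^1 ≡ 9 (mod 589)
9^2 ≡ 9^2 = 81 ≡ 81 (mod 589)
9^4 ≡ 81^2 = 6561 ≡ 82 (mod 589)
9^8 ≡ 82^2 = 6724 ≡ 245 (mod 589)
9^16 ≡ 245^2 = 60025 ≡ 536 (mod 589)
9^32 ≡ 536^2 = 287296 ≡ 453 (mod 589)
9^64 ≡ 453^2 = 205209 ≡ 237 (mod 589)
9^128 ≡ 237^2 = 56169 ≡ 214 (mod 589)
9^256 ≡ 214^2 = 45796 ≡ 443 (mod 589)
9^512 ≡ 443^2 = 196249 ≡ 112 (mod 589)
588 = 512 + 64 + 8 + 4 in binary powers of 2.
So 9^588 ≡ 112 · 237 · 245 · 82 ≡ 140 (mod 589).
Since 140 ≠ 1, base 9 is a Fermat witness: 589 is composite.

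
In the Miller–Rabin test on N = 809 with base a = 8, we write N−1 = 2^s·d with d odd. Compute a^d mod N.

809 − 1 = 808 = 2^3 · 101, so d = 101.
8^1 ≡ 8 (mod 809)
8^2 ≡ 8^2 = 64 ≡ 64 (mod 809)
8^4 ≡ 64^2 = 4096 ≡ 51 (mod 809)
8^8 ≡ 51^2 = 2601 ≡ 174 (mod 809)
8^16 ≡ 174^2 = 30276 ≡ 343 (mod 809)
8^32 ≡ 343^2 = 117649 ≡ 344 (mod 809)
8^64 ≡ 344^2 = 118336 ≡ 222 (mod 809)
101 = 64 + 32 + 4 + 1 in binary powers of 2.
So 8^101 ≡ 222 · 344 · 51 · 8 ≡ 318 (mod 809).
Squaring chain: 318 → 808 → 1; reaches −1, so base 8 does not prove 809 composite.

318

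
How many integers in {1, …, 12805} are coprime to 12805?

9408

Factor: 12805 = 5 · 13 · 197.
φ(12805) = (5−1) · (13−1) · (197−1) = 4 · 12 · 196 = 9408.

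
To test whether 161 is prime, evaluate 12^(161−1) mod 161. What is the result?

9

12^1 ≡ 12 (mod 161)
12^2 ≡ 12^2 = 144 ≡ 144 (mod 161)
12^4 ≡ 144^2 = 20736 ≡ 128 (mod 161)
12^8 ≡ 128^2 = 16384 ≡ 123 (mod 161)
12^16 ≡ 123^2 = 15129 ≡ 156 (mod 161)
12^32 ≡ 156^2 = 24336 ≡ 25 (mod 161)
12^64 ≡ 25^2 = 625 ≡ 142 (mod 161)
12^128 ≡ 142^2 = 20164 ≡ 39 (mod 161)
160 = 128 + 32 in binary powers of 2.
So 12^160 ≡ 39 · 25 ≡ 9 (mod 161).
Since 9 ≠ 1, base 12 is a Fermat witness: 161 is composite.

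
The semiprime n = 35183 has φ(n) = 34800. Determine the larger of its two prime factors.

φ(n) = (p−1)(q−1) = n − (p+q) + 1, so p + q = 35183 − 34800 + 1 = 384.
p and q are the roots of t² − 384t + 35183 = 0.
Discriminant: 384² − 4·35183 = 147456 − 140732 = 6724; √6724 = 82.
q = (384 − 82)/2 = 151, p = (384 + 82)/2 = 233.
Check: 151 · 233 = 35183.

233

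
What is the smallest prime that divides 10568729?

59

10568729 is odd.
Digit sum 38, not divisible by 3.
Ends in 9: not divisible by 5.
7: 10568729 = 7·1509818 + 3
11: 10568729 = 11·960793 + 6
13: 10568729 = 13·812979 + 2
17: 10568729 = 17·621689 + 16
19: 10568729 = 19·556248 + 17
23: 10568729 = 23·459509 + 22
29: 10568729 = 29·364438 + 27
31: 10568729 = 31·340926 + 23
37: 10568729 = 37·285641 + 12
41: 10568729 = 41·257773 + 36
43: 10568729 = 43·245784 + 17
47: 10568729 = 47·224866 + 27
53: 10568729 = 53·199409 + 52
59: 10568729 = 59·179131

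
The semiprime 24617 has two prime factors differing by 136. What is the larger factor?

239

Since p = q + 136, we have 24617 = q(q + 136), so q² + 136q − 24617 = 0.
Discriminant: 136² + 4·24617 = 18496 + 98468 = 116964; √116964 = 342.
q = (−136 + 342)/2 = 103, and p = q + 136 = 239.
Check: 103 · 239 = 24617.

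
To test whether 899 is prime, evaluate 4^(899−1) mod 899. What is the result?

219

4^1 ≡ 4 (mod 899)
4^2 ≡ 4^2 = 16 ≡ 16 (mod 899)
4^4 ≡ 16^2 = 256 ≡ 256 (mod 899)
4^8 ≡ 256^2 = 65536 ≡ 808 (mod 899)
4^16 ≡ 808^2 = 652864 ≡ 190 (mod 899)
4^32 ≡ 190^2 = 36100 ≡ 140 (mod 899)
4^64 ≡ 140^2 = 19600 ≡ 721 (mod 899)
4^128 ≡ 721^2 = 519841 ≡ 219 (mod 899)
4^256 ≡ 219^2 = 47961 ≡ 314 (mod 899)
4^512 ≡ 314^2 = 98596 ≡ 605 (mod 899)
898 = 512 + 256 + 128 + 2 in binary powers of 2.
So 4^898 ≡ 605 · 314 · 219 · 16 ≡ 219 (mod 899).
Since 219 ≠ 1, base 4 is a Fermat witness: 899 is composite.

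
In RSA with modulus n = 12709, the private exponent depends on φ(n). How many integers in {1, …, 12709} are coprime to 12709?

12460

Factor: 12709 = 71 · 179.
φ(12709) = (71−1) · (179−1) = 70 · 178 = 12460.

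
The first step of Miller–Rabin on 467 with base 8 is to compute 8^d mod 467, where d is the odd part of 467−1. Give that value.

467 − 1 = 466 = 2^1 · 233, so d = 233.
8^1 ≡ 8 (mod 467)
8^2 ≡ 8^2 = 64 ≡ 64 (mod 467)
8^4 ≡ 64^2 = 4096 ≡ 360 (mod 467)
8^8 ≡ 360^2 = 129600 ≡ 241 (mod 467)
8^16 ≡ 241^2 = 58081 ≡ 173 (mod 467)
8^32 ≡ 173^2 = 29929 ≡ 41 (mod 467)
8^64 ≡ 41^2 = 1681 ≡ 280 (mod 467)
8^128 ≡ 280^2 = 78400 ≡ 411 (mod 467)
233 = 128 + 64 + 32 + 8 + 1 in binary powers of 2.
So 8^233 ≡ 411 · 280 · 41 · 241 · 8 ≡ 466 (mod 467).
Since 8^d ≡ 466 (mod 467), base 8 does not prove 467 composite.

466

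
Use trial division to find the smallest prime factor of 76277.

76277 is odd.
Digit sum 29, not divisible by 3.
Ends in 7: not divisible by 5.
7: 76277 = 7·10896 + 5
11: 76277 = 11·6934 + 3
13: 76277 = 13·5867 + 6
17: 76277 = 17·4486 + 15
19: 76277 = 19·4014 + 11
23: 76277 = 23·3316 + 9
29: 76277 = 29·2630 + 7
31: 76277 = 31·2460 + 17
37: 76277 = 37·2061 + 20
41: 76277 = 41·1860 + 17
43: 76277 = 43·1773 + 38
47: 76277 = 47·1622 + 43
53: 76277 = 53·1439 + 10
59: 76277 = 59·1292 + 49
61: 76277 = 61·1250 + 27
67: 76277 = 67·1138 + 31
71: 76277 = 71·1074 + 23
73: 76277 = 73·1044 + 65
79: 76277 = 79·965 + 42
83: 76277 = 83·919

83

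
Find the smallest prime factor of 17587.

43

17587 is odd.
Digit sum 28, not divisible by 3.
Ends in 7: not divisible by 5.
7: 17587 = 7·2512 + 3
11: 17587 = 11·1598 + 9
13: 17587 = 13·1352 + 11
17: 17587 = 17·1034 + 9
19: 17587 = 19·925 + 12
23: 17587 = 23·764 + 15
29: 17587 = 29·606 + 13
31: 17587 = 31·567 + 10
37: 17587 = 37·475 + 12
41: 17587 = 41·428 + 39
43: 17587 = 43·409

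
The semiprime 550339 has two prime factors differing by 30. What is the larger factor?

757

Since p = q + 30, we have 550339 = q(q + 30), so q² + 30q − 550339 = 0.
Discriminant: 30² + 4·550339 = 900 + 2201356 = 2202256; √2202256 = 1484.
q = (−30 + 1484)/2 = 727, and p = q + 30 = 757.
Check: 727 · 757 = 550339.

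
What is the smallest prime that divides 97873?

97

97873 is odd.
Digit sum 34, not divisible by 3.
Ends in 3: not divisible by 5.
7: 97873 = 7·13981 + 6
11: 97873 = 11·8897 + 6
13: 97873 = 13·7528 + 9
17: 97873 = 17·5757 + 4
19: 97873 = 19·5151 + 4
23: 97873 = 23·4255 + 8
29: 97873 = 29·3374 + 27
31: 97873 = 31·3157 + 6
37: 97873 = 37·2645 + 8
41: 97873 = 41·2387 + 6
43: 97873 = 43·2276 + 5
47: 97873 = 47·2082 + 19
53: 97873 = 53·1846 + 35
59: 97873 = 59·1658 + 51
61: 97873 = 61·1604 + 29
67: 97873 = 67·1460 + 53
71: 97873 = 71·1378 + 35
73: 97873 = 73·1340 + 53
79: 97873 = 79·1238 + 71
83: 97873 = 83·1179 + 16
89: 97873 = 89·1099 + 62
97: 97873 = 97·1009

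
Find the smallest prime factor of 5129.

23

5129 is odd.
Digit sum 17, not divisible by 3.
Ends in 9: not divisible by 5.
7: 5129 = 7·732 + 5
11: 5129 = 11·466 + 3
13: 5129 = 13·394 + 7
17: 5129 = 17·301 + 12
19: 5129 = 19·269 + 18
23: 5129 = 23·223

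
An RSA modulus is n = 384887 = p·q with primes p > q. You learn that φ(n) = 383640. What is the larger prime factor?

φ(n) = (p−1)(q−1) = n − (p+q) + 1, so p + q = 384887 − 383640 + 1 = 1248.
p and q are the roots of t² − 1248t + 384887 = 0.
Discriminant: 1248² − 4·384887 = 1557504 − 1539548 = 17956; √17956 = 134.
q = (1248 − 134)/2 = 557, p = (1248 + 134)/2 = 691.
Check: 557 · 691 = 384887.

691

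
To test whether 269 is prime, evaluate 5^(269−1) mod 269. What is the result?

5^1 ≡ 5 (mod 269)
5^2 ≡ 5^2 = 25 ≡ 25 (mod 269)
5^4 ≡ 25^2 = 625 ≡ 87 (mod 269)
5^8 ≡ 87^2 = 7569 ≡ 37 (mod 269)
5^16 ≡ 37^2 = 1369 ≡ 24 (mod 269)
5^32 ≡ 24^2 = 576 ≡ 38 (mod 269)
5^64 ≡ 38^2 = 1444 ≡ 99 (mod 269)
5^128 ≡ 99^2 = 9801 ≡ 117 (mod 269)
5^256 ≡ 117^2 = 13689 ≡ 239 (mod 269)
268 = 256 + 8 + 4 in binary powers of 2.
So 5^268 ≡ 239 · 37 · 87 ≡ 1 (mod 269).
Since the result is 1, base 5 gives no evidence that 269 is composite.

1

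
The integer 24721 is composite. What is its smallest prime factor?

59

24721 is odd.
Digit sum 16, not divisible by 3.
Ends in 1: not divisible by 5.
7: 24721 = 7·3531 + 4
11: 24721 = 11·2247 + 4
13: 24721 = 13·1901 + 8
17: 24721 = 17·1454 + 3
19: 24721 = 19·1301 + 2
23: 24721 = 23·1074 + 19
29: 24721 = 29·852 + 13
31: 24721 = 31·797 + 14
37: 24721 = 37·668 + 5
41: 24721 = 41·602 + 39
43: 24721 = 43·574 + 39
47: 24721 = 47·525 + 46
53: 24721 = 53·466 + 23
59: 24721 = 59·419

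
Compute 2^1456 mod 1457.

1397

2^1 ≡ 2 (mod 1457)
2^2 ≡ 2^2 = 4 ≡ 4 (mod 1457)
2^4 ≡ 4^2 = 16 ≡ 16 (mod 1457)
2^8 ≡ 16^2 = 256 ≡ 256 (mod 1457)
2^16 ≡ 256^2 = 65536 ≡ 1428 (mod 1457)
2^32 ≡ 1428^2 = 2039184 ≡ 841 (mod 1457)
2^64 ≡ 841^2 = 707281 ≡ 636 (mod 1457)
2^128 ≡ 636^2 = 404496 ≡ 907 (mod 1457)
2^256 ≡ 907^2 = 822649 ≡ 901 (mod 1457)
2^512 ≡ 901^2 = 811801 ≡ 252 (mod 1457)
2^1024 ≡ 252^2 = 63504 ≡ 853 (mod 1457)
1456 = 1024 + 256 + 128 + 32 + 16 in binary powers of 2.
So 2^1456 ≡ 853 · 901 · 907 · 841 · 1428 ≡ 1397 (mod 1457).
Since 1397 ≠ 1, base 2 is a Fermat witness: 1457 is composite.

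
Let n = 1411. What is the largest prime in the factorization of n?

83

1411 = 17 · 83
83 is prime.
So 1411 = 17 · 83; the largest prime factor is 83.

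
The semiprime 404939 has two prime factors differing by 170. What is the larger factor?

727

Since p = q + 170, we have 404939 = q(q + 170), so q² + 170q − 404939 = 0.
Discriminant: 170² + 4·404939 = 28900 + 1619756 = 1648656; √1648656 = 1284.
q = (−170 + 1284)/2 = 557, and p = q + 170 = 727.
Check: 557 · 727 = 404939.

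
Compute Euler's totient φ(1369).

Factor: 1369 = 37^2.
φ(1369) = 37^1·(37−1) = 1332.

1332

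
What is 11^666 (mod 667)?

216

11^1 ≡ 11 (mod 667)
11^2 ≡ 11^2 = 121 ≡ 121 (mod 667)
11^4 ≡ 121^2 = 14641 ≡ 634 (mod 667)
11^8 ≡ 634^2 = 401956 ≡ 422 (mod 667)
11^16 ≡ 422^2 = 178084 ≡ 662 (mod 667)
11^32 ≡ 662^2 = 438244 ≡ 25 (mod 667)
11^64 ≡ 25^2 = 625 ≡ 625 (mod 667)
11^128 ≡ 625^2 = 390625 ≡ 430 (mod 667)
11^256 ≡ 430^2 = 184900 ≡ 141 (mod 667)
11^512 ≡ 141^2 = 19881 ≡ 538 (mod 667)
666 = 512 + 128 + 16 + 8 + 2 in binary powers of 2.
So 11^666 ≡ 538 · 430 · 662 · 422 · 121 ≡ 216 (mod 667).
Since 216 ≠ 1, base 11 is a Fermat witness: 667 is composite.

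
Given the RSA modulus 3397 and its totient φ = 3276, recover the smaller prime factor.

φ(n) = (p−1)(q−1) = n − (p+q) + 1, so p + q = 3397 − 3276 + 1 = 122.
p and q are the roots of t² − 122t + 3397 = 0.
Discriminant: 122² − 4·3397 = 14884 − 13588 = 1296; √1296 = 36.
q = (122 − 36)/2 = 43, p = (122 + 36)/2 = 79.
Check: 43 · 79 = 3397.

43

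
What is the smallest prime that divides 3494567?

3494567 is odd.
Digit sum 38, not divisible by 3.
Ends in 7: not divisible by 5.
7: 3494567 = 7·499223 + 6
11: 3494567 = 11·317687 + 10
13: 3494567 = 13·268812 + 11
17: 3494567 = 17·205562 + 13
19: 3494567 = 19·183924 + 11
23: 3494567 = 23·151937 + 16
29: 3494567 = 29·120502 + 9
31: 3494567 = 31·112727 + 30
37: 3494567 = 37·94447 + 28
41: 3494567 = 41·85233 + 14
43: 3494567 = 43·81269

43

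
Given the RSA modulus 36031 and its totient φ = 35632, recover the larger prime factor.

φ(n) = (p−1)(q−1) = n − (p+q) + 1, so p + q = 36031 − 35632 + 1 = 400.
p and q are the roots of t² − 400t + 36031 = 0.
Discriminant: 400² − 4·36031 = 160000 − 144124 = 15876; √15876 = 126.
q = (400 − 126)/2 = 137, p = (400 + 126)/2 = 263.
Check: 137 · 263 = 36031.

263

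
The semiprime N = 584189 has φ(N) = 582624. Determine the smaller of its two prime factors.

613

φ(n) = (p−1)(q−1) = n − (p+q) + 1, so p + q = 584189 − 582624 + 1 = 1566.
p and q are the roots of t² − 1566t + 584189 = 0.
Discriminant: 1566² − 4·584189 = 2452356 − 2336756 = 115600; √115600 = 340.
q = (1566 − 340)/2 = 613, p = (1566 + 340)/2 = 953.
Check: 613 · 953 = 584189.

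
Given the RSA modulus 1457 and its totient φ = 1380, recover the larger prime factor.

φ(n) = (p−1)(q−1) = n − (p+q) + 1, so p + q = 1457 − 1380 + 1 = 78.
p and q are the roots of t² − 78t + 1457 = 0.
Discriminant: 78² − 4·1457 = 6084 − 5828 = 256; √256 = 16.
q = (78 − 16)/2 = 31, p = (78 + 16)/2 = 47.
Check: 31 · 47 = 1457.

47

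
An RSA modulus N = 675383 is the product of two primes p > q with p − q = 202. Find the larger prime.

929

Since p = q + 202, we have 675383 = q(q + 202), so q² + 202q − 675383 = 0.
Discriminant: 202² + 4·675383 = 40804 + 2701532 = 2742336; √2742336 = 1656.
q = (−202 + 1656)/2 = 727, and p = q + 202 = 929.
Check: 727 · 929 = 675383.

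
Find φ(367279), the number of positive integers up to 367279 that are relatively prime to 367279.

Factor: 367279 = 11 · 173 · 193.
φ(367279) = (11−1) · (173−1) · (193−1) = 10 · 172 · 192 = 330240.

330240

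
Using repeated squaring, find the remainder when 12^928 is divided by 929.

12^1 ≡ 12 (mod 929)
12^2 ≡ 12^2 = 144 ≡ 144 (mod 929)
12^4 ≡ 144^2 = 20736 ≡ 298 (mod 929)
12^8 ≡ 298^2 = 88804 ≡ 549 (mod 929)
12^16 ≡ 549^2 = 301401 ≡ 405 (mod 929)
12^32 ≡ 405^2 = 164025 ≡ 521 (mod 929)
12^64 ≡ 521^2 = 271441 ≡ 173 (mod 929)
12^128 ≡ 173^2 = 29929 ≡ 201 (mod 929)
12^256 ≡ 201^2 = 40401 ≡ 454 (mod 929)
12^512 ≡ 454^2 = 206116 ≡ 807 (mod 929)
928 = 512 + 256 + 128 + 32 in binary powers of 2.
So 12^928 ≡ 807 · 454 · 201 · 521 ≡ 1 (mod 929).
Since the result is 1, base 12 gives no evidence that 929 is composite.

1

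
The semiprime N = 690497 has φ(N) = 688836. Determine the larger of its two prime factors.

φ(n) = (p−1)(q−1) = n − (p+q) + 1, so p + q = 690497 − 688836 + 1 = 1662.
p and q are the roots of t² − 1662t + 690497 = 0.
Discriminant: 1662² − 4·690497 = 2762244 − 2761988 = 256; √256 = 16.
q = (1662 − 16)/2 = 823, p = (1662 + 16)/2 = 839.
Check: 823 · 839 = 690497.

839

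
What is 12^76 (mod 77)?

23

12^1 ≡ 12 (mod 77)
12^2 ≡ 12^2 = 144 ≡ 67 (mod 77)
12^4 ≡ 67^2 = 4489 ≡ 23 (mod 77)
12^8 ≡ 23^2 = 529 ≡ 67 (mod 77)
12^16 ≡ 67^2 = 4489 ≡ 23 (mod 77)
12^32 ≡ 23^2 = 529 ≡ 67 (mod 77)
12^64 ≡ 67^2 = 4489 ≡ 23 (mod 77)
76 = 64 + 8 + 4 in binary powers of 2.
So 12^76 ≡ 23 · 67 · 23 ≡ 23 (mod 77).
Since 23 ≠ 1, base 12 is a Fermat witness: 77 is composite.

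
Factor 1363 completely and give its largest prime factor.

1363 = 29 · 47
47 is prime.
So 1363 = 29 · 47; the largest prime factor is 47.

47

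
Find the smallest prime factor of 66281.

66281 is odd.
Digit sum 23, not divisible by 3.
Ends in 1: not divisible by 5.
7: 66281 = 7·9468 + 5
11: 66281 = 11·6025 + 6
13: 66281 = 13·5098 + 7
17: 66281 = 17·3898 + 15
19: 66281 = 19·3488 + 9
23: 66281 = 23·2881 + 18
29: 66281 = 29·2285 + 16
31: 66281 = 31·2138 + 3
37: 66281 = 37·1791 + 14
41: 66281 = 41·1616 + 25
43: 66281 = 43·1541 + 18
47: 66281 = 47·1410 + 11
53: 66281 = 53·1250 + 31
59: 66281 = 59·1123 + 24
61: 66281 = 61·1086 + 35
67: 66281 = 67·989 + 18
71: 66281 = 71·933 + 38
73: 66281 = 73·907 + 70
79: 66281 = 79·839

79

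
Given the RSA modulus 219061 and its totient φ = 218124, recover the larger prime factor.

499

φ(n) = (p−1)(q−1) = n − (p+q) + 1, so p + q = 219061 − 218124 + 1 = 938.
p and q are the roots of t² − 938t + 219061 = 0.
Discriminant: 938² − 4·219061 = 879844 − 876244 = 3600; √3600 = 60.
q = (938 − 60)/2 = 439, p = (938 + 60)/2 = 499.
Check: 439 · 499 = 219061.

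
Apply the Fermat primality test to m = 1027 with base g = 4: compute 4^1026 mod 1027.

144

4^1 ≡ 4 (mod 1027)
4^2 ≡ 4^2 = 16 ≡ 16 (mod 1027)
4^4 ≡ 16^2 = 256 ≡ 256 (mod 1027)
4^8 ≡ 256^2 = 65536 ≡ 835 (mod 1027)
4^16 ≡ 835^2 = 697225 ≡ 919 (mod 1027)
4^32 ≡ 919^2 = 844561 ≡ 367 (mod 1027)
4^64 ≡ 367^2 = 134689 ≡ 152 (mod 1027)
4^128 ≡ 152^2 = 23104 ≡ 510 (mod 1027)
4^256 ≡ 510^2 = 260100 ≡ 269 (mod 1027)
4^512 ≡ 269^2 = 72361 ≡ 471 (mod 1027)
4^1024 ≡ 471^2 = 221841 ≡ 9 (mod 1027)
1026 = 1024 + 2 in binary powers of 2.
So 4^1026 ≡ 9 · 16 ≡ 144 (mod 1027).
Since 144 ≠ 1, base 4 is a Fermat witness: 1027 is composite.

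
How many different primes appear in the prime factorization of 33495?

5

33495 = 3 · 11165
11165 = 5 · 2233
2233 = 7 · 319
319 = 11 · 29
33495 = 3 · 5 · 7 · 11 · 29, which has 5 distinct prime factors.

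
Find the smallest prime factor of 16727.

16727 is odd.
Digit sum 23, not divisible by 3.
Ends in 7: not divisible by 5.
7: 16727 = 7·2389 + 4
11: 16727 = 11·1520 + 7
13: 16727 = 13·1286 + 9
17: 16727 = 17·983 + 16
19: 16727 = 19·880 + 7
23: 16727 = 23·727 + 6
29: 16727 = 29·576 + 23
31: 16727 = 31·539 + 18
37: 16727 = 37·452 + 3
41: 16727 = 41·407 + 40
43: 16727 = 43·389

43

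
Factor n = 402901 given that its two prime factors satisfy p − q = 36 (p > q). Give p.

Since p = q + 36, we have 402901 = q(q + 36), so q² + 36q − 402901 = 0.
Discriminant: 36² + 4·402901 = 1296 + 1611604 = 1612900; √1612900 = 1270.
q = (−36 + 1270)/2 = 617, and p = q + 36 = 653.
Check: 617 · 653 = 402901.

653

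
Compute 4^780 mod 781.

474

4^1 ≡ 4 (mod 781)
4^2 ≡ 4^2 = 16 ≡ 16 (mod 781)
4^4 ≡ 16^2 = 256 ≡ 256 (mod 781)
4^8 ≡ 256^2 = 65536 ≡ 713 (mod 781)
4^16 ≡ 713^2 = 508369 ≡ 719 (mod 781)
4^32 ≡ 719^2 = 516961 ≡ 720 (mod 781)
4^64 ≡ 720^2 = 518400 ≡ 597 (mod 781)
4^128 ≡ 597^2 = 356409 ≡ 273 (mod 781)
4^256 ≡ 273^2 = 74529 ≡ 334 (mod 781)
4^512 ≡ 334^2 = 111556 ≡ 654 (mod 781)
780 = 512 + 256 + 8 + 4 in binary powers of 2.
So 4^780 ≡ 654 · 334 · 713 · 256 ≡ 474 (mod 781).
Since 474 ≠ 1, base 4 is a Fermat witness: 781 is composite.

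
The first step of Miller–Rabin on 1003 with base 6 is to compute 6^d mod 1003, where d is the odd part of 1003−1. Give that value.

704

1003 − 1 = 1002 = 2^1 · 501, so d = 501.
6^1 ≡ 6 (mod 1003)
6^2 ≡ 6^2 = 36 ≡ 36 (mod 1003)
6^4 ≡ 36^2 = 1296 ≡ 293 (mod 1003)
6^8 ≡ 293^2 = 85849 ≡ 594 (mod 1003)
6^16 ≡ 594^2 = 352836 ≡ 783 (mod 1003)
6^32 ≡ 783^2 = 613089 ≡ 256 (mod 1003)
6^64 ≡ 256^2 = 65536 ≡ 341 (mod 1003)
6^128 ≡ 341^2 = 116281 ≡ 936 (mod 1003)
6^256 ≡ 936^2 = 876096 ≡ 477 (mod 1003)
501 = 256 + 128 + 64 + 32 + 16 + 4 + 1 in binary powers of 2.
So 6^501 ≡ 477 · 936 · 341 · 256 · 783 · 293 · 6 ≡ 704 (mod 1003).
Squaring chain: 704; never reaches −1, so base 6 is a Miller–Rabin witness that 1003 is composite.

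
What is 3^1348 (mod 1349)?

3^1 ≡ 3 (mod 1349)
3^2 ≡ 3^2 = 9 ≡ 9 (mod 1349)
3^4 ≡ 9^2 = 81 ≡ 81 (mod 1349)
3^8 ≡ 81^2 = 6561 ≡ 1165 (mod 1349)
3^16 ≡ 1165^2 = 1357225 ≡ 131 (mod 1349)
3^32 ≡ 131^2 = 17161 ≡ 973 (mod 1349)
3^64 ≡ 973^2 = 946729 ≡ 1080 (mod 1349)
3^128 ≡ 1080^2 = 1166400 ≡ 864 (mod 1349)
3^256 ≡ 864^2 = 746496 ≡ 499 (mod 1349)
3^512 ≡ 499^2 = 249001 ≡ 785 (mod 1349)
3^1024 ≡ 785^2 = 616225 ≡ 1081 (mod 1349)
1348 = 1024 + 256 + 64 + 4 in binary powers of 2.
So 3^1348 ≡ 1081 · 499 · 1080 · 81 ≡ 682 (mod 1349).
Since 682 ≠ 1, base 3 is a Fermat witness: 1349 is composite.

682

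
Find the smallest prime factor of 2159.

2159 is odd.
Digit sum 17, not divisible by 3.
Ends in 9: not divisible by 5.
7: 2159 = 7·308 + 3
11: 2159 = 11·196 + 3
13: 2159 = 13·166 + 1
17: 2159 = 17·127

17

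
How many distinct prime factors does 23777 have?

23777 = 13 · 1829
1829 = 31 · 59
23777 = 13 · 31 · 59, which has 3 distinct prime factors.

3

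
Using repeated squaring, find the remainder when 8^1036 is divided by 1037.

339

8^1 ≡ 8 (mod 1037)
8^2 ≡ 8^2 = 64 ≡ 64 (mod 1037)
8^4 ≡ 64^2 = 4096 ≡ 985 (mod 1037)
8^8 ≡ 985^2 = 970225 ≡ 630 (mod 1037)
8^16 ≡ 630^2 = 396900 ≡ 766 (mod 1037)
8^32 ≡ 766^2 = 586756 ≡ 851 (mod 1037)
8^64 ≡ 851^2 = 724201 ≡ 375 (mod 1037)
8^128 ≡ 375^2 = 140625 ≡ 630 (mod 1037)
8^256 ≡ 630^2 = 396900 ≡ 766 (mod 1037)
8^512 ≡ 766^2 = 586756 ≡ 851 (mod 1037)
8^1024 ≡ 851^2 = 724201 ≡ 375 (mod 1037)
1036 = 1024 + 8 + 4 in binary powers of 2.
So 8^1036 ≡ 375 · 630 · 985 ≡ 339 (mod 1037).
Since 339 ≠ 1, base 8 is a Fermat witness: 1037 is composite.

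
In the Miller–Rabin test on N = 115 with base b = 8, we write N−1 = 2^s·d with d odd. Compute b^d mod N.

115 − 1 = 114 = 2^1 · 57, so d = 57.
8^1 ≡ 8 (mod 115)
8^2 ≡ 8^2 = 64 ≡ 64 (mod 115)
8^4 ≡ 64^2 = 4096 ≡ 71 (mod 115)
8^8 ≡ 71^2 = 5041 ≡ 96 (mod 115)
8^16 ≡ 96^2 = 9216 ≡ 16 (mod 115)
8^32 ≡ 16^2 = 256 ≡ 26 (mod 115)
57 = 32 + 16 + 8 + 1 in binary powers of 2.
So 8^57 ≡ 26 · 16 · 96 · 8 ≡ 18 (mod 115).
Squaring chain: 18; never reaches −1, so base 8 is a Miller–Rabin witness that 115 is composite.

18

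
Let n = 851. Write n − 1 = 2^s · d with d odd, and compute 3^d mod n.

324

851 − 1 = 850 = 2^1 · 425, so d = 425.
3^1 ≡ 3 (mod 851)
3^2 ≡ 3^2 = 9 ≡ 9 (mod 851)
3^4 ≡ 9^2 = 81 ≡ 81 (mod 851)
3^8 ≡ 81^2 = 6561 ≡ 604 (mod 851)
3^16 ≡ 604^2 = 364816 ≡ 588 (mod 851)
3^32 ≡ 588^2 = 345744 ≡ 238 (mod 851)
3^64 ≡ 238^2 = 56644 ≡ 478 (mod 851)
3^128 ≡ 478^2 = 228484 ≡ 416 (mod 851)
3^256 ≡ 416^2 = 173056 ≡ 303 (mod 851)
425 = 256 + 128 + 32 + 8 + 1 in binary powers of 2.
So 3^425 ≡ 303 · 416 · 238 · 604 · 3 ≡ 324 (mod 851).
Squaring chain: 324; never reaches −1, so base 3 is a Miller–Rabin witness that 851 is composite.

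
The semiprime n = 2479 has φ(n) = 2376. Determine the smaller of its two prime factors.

φ(n) = (p−1)(q−1) = n − (p+q) + 1, so p + q = 2479 − 2376 + 1 = 104.
p and q are the roots of t² − 104t + 2479 = 0.
Discriminant: 104² − 4·2479 = 10816 − 9916 = 900; √900 = 30.
q = (104 − 30)/2 = 37, p = (104 + 30)/2 = 67.
Check: 37 · 67 = 2479.

37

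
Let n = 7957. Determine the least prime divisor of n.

73

7957 is odd.
Digit sum 28, not divisible by 3.
Ends in 7: not divisible by 5.
7: 7957 = 7·1136 + 5
11: 7957 = 11·723 + 4
13: 7957 = 13·612 + 1
17: 7957 = 17·468 + 1
19: 7957 = 19·418 + 15
23: 7957 = 23·345 + 22
29: 7957 = 29·274 + 11
31: 7957 = 31·256 + 21
37: 7957 = 37·215 + 2
41: 7957 = 41·194 + 3
43: 7957 = 43·185 + 2
47: 7957 = 47·169 + 14
53: 7957 = 53·150 + 7
59: 7957 = 59·134 + 51
61: 7957 = 61·130 + 27
67: 7957 = 67·118 + 51
71: 7957 = 71·112 + 5
73: 7957 = 73·109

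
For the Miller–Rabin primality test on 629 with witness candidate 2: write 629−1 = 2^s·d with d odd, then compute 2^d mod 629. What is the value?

15

629 − 1 = 628 = 2^2 · 157, so d = 157.
2^1 ≡ 2 (mod 629)
2^2 ≡ 2^2 = 4 ≡ 4 (mod 629)
2^4 ≡ 4^2 = 16 ≡ 16 (mod 629)
2^8 ≡ 16^2 = 256 ≡ 256 (mod 629)
2^16 ≡ 256^2 = 65536 ≡ 120 (mod 629)
2^32 ≡ 120^2 = 14400 ≡ 562 (mod 629)
2^64 ≡ 562^2 = 315844 ≡ 86 (mod 629)
2^128 ≡ 86^2 = 7396 ≡ 477 (mod 629)
157 = 128 + 16 + 8 + 4 + 1 in binary powers of 2.
So 2^157 ≡ 477 · 120 · 256 · 16 · 2 ≡ 15 (mod 629).
Squaring chain: 15 → 225; never reaches −1, so base 2 is a Miller–Rabin witness that 629 is composite.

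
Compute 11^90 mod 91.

64

11^1 ≡ 11 (mod 91)
11^2 ≡ 11^2 = 121 ≡ 30 (mod 91)
11^4 ≡ 30^2 = 900 ≡ 81 (mod 91)
11^8 ≡ 81^2 = 6561 ≡ 9 (mod 91)
11^16 ≡ 9^2 = 81 ≡ 81 (mod 91)
11^32 ≡ 81^2 = 6561 ≡ 9 (mod 91)
11^64 ≡ 9^2 = 81 ≡ 81 (mod 91)
90 = 64 + 16 + 8 + 2 in binary powers of 2.
So 11^90 ≡ 81 · 81 · 9 · 30 ≡ 64 (mod 91).
Since 64 ≠ 1, base 11 is a Fermat witness: 91 is composite.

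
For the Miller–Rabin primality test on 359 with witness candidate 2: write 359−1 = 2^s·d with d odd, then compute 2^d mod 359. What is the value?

359 − 1 = 358 = 2^1 · 179, so d = 179.
2^1 ≡ 2 (mod 359)
2^2 ≡ 2^2 = 4 ≡ 4 (mod 359)
2^4 ≡ 4^2 = 16 ≡ 16 (mod 359)
2^8 ≡ 16^2 = 256 ≡ 256 (mod 359)
2^16 ≡ 256^2 = 65536 ≡ 198 (mod 359)
2^32 ≡ 198^2 = 39204 ≡ 73 (mod 359)
2^64 ≡ 73^2 = 5329 ≡ 303 (mod 359)
2^128 ≡ 303^2 = 91809 ≡ 264 (mod 359)
179 = 128 + 32 + 16 + 2 + 1 in binary powers of 2.
So 2^179 ≡ 264 · 73 · 198 · 4 · 2 ≡ 1 (mod 359).
Since 2^d ≡ 1 (mod 359), base 2 does not prove 359 composite.

1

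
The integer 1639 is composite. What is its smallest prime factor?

1639 is odd.
Digit sum 19, not divisible by 3.
Ends in 9: not divisible by 5.
7: 1639 = 7·234 + 1
11: 1639 = 11·149

11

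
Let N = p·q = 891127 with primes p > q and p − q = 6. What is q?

941

Since p = q + 6, we have 891127 = q(q + 6), so q² + 6q − 891127 = 0.
Discriminant: 6² + 4·891127 = 36 + 3564508 = 3564544; √3564544 = 1888.
q = (−6 + 1888)/2 = 941, and p = q + 6 = 947.
Check: 941 · 947 = 891127.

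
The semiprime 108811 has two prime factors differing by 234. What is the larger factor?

467

Since p = q + 234, we have 108811 = q(q + 234), so q² + 234q − 108811 = 0.
Discriminant: 234² + 4·108811 = 54756 + 435244 = 490000; √490000 = 700.
q = (−234 + 700)/2 = 233, and p = q + 234 = 467.
Check: 233 · 467 = 108811.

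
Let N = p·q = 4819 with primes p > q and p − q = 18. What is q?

Since p = q + 18, we have 4819 = q(q + 18), so q² + 18q − 4819 = 0.
Discriminant: 18² + 4·4819 = 324 + 19276 = 19600; √19600 = 140.
q = (−18 + 140)/2 = 61, and p = q + 18 = 79.
Check: 61 · 79 = 4819.

61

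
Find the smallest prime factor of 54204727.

83

54204727 is odd.
Digit sum 31, not divisible by 3.
Ends in 7: not divisible by 5.
7: 54204727 = 7·7743532 + 3
11: 54204727 = 11·4927702 + 5
13: 54204727 = 13·4169594 + 5
17: 54204727 = 17·3188513 + 6
19: 54204727 = 19·2852880 + 7
23: 54204727 = 23·2356727 + 6
29: 54204727 = 29·1869128 + 15
31: 54204727 = 31·1748539 + 18
37: 54204727 = 37·1464992 + 23
41: 54204727 = 41·1322066 + 21
43: 54204727 = 43·1260575 + 2
47: 54204727 = 47·1153292 + 3
53: 54204727 = 53·1022730 + 37
59: 54204727 = 59·918724 + 11
61: 54204727 = 61·888602 + 5
67: 54204727 = 67·809025 + 52
71: 54204727 = 71·763446 + 61
73: 54204727 = 73·742530 + 37
79: 54204727 = 79·686135 + 62
83: 54204727 = 83·653069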